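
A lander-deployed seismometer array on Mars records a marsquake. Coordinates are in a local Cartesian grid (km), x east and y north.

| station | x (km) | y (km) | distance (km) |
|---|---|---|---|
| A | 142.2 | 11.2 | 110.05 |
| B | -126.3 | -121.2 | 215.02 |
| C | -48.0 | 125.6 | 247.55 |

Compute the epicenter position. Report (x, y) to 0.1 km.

Circle about each station: (x − 142.2)² + (y − 11.2)² = 110.05²; (x + 126.3)² + (y + 121.2)² = 215.02²; (x + 48.0)² + (y − 125.6)² = 247.55².
Subtracting pairs of circle equations eliminates x²+y² and gives linear equations (the radical axes):
-537.0 x − 264.8 y = -23827.75
-380.4 x + 228.8 y = -51436.92
Solving the 2×2 system: x ≈ 85.3, y ≈ -83.0 km.
Check against A (with the unrounded x, y): √((x − 142.2)²+(y − 11.2)²) = 110.05 ≈ 110.05 km. ✓

85.3 km east, -83.0 km north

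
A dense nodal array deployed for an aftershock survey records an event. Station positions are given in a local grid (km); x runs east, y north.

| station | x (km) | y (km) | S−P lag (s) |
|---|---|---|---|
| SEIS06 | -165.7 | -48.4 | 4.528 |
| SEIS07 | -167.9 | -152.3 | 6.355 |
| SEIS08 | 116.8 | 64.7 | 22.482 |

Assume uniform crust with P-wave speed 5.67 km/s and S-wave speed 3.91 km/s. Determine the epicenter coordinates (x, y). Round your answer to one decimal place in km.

Distance from S−P lag: d = Δt · v_P v_S / (v_P − v_S) = Δt · (5.67·3.91)/(5.67−3.91) ≈ 12.5964·Δt.
So d_SEIS06 = 57.04, d_SEIS07 = 80.05, d_SEIS08 = 283.19 km.
Circle about each station: (x + 165.7)² + (y + 48.4)² = 57.04²; (x + 167.9)² + (y + 152.3)² = 80.05²; (x − 116.8)² + (y − 64.7)² = 283.19².
Subtracting the SEIS06 equation from the SEIS07 and SEIS08 equations removes the quadratic terms:
-4.4 x − 207.8 y = 18432.21
565.0 x + 226.2 y = -88913.73
Solving the 2×2 system: x ≈ -122.9, y ≈ -86.1 km.

x ≈ -122.9 km, y ≈ -86.1 km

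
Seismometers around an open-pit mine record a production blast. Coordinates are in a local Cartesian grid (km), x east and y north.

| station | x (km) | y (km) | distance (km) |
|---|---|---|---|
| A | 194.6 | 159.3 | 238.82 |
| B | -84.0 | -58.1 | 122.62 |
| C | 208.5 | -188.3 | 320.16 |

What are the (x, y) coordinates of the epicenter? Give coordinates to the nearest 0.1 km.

(-13.6, 42.3)

Circle about each station: (x − 194.6)² + (y − 159.3)² = 238.82²; (x + 84.0)² + (y + 58.1)² = 122.62²; (x − 208.5)² + (y + 188.3)² = 320.16².
Subtracting pairs of circle equations eliminates x²+y² and gives linear equations (the radical axes):
-557.2 x − 434.8 y = -10814.71
27.8 x − 695.2 y = -29783.94
Solving the 2×2 system: x ≈ -13.6, y ≈ 42.3 km.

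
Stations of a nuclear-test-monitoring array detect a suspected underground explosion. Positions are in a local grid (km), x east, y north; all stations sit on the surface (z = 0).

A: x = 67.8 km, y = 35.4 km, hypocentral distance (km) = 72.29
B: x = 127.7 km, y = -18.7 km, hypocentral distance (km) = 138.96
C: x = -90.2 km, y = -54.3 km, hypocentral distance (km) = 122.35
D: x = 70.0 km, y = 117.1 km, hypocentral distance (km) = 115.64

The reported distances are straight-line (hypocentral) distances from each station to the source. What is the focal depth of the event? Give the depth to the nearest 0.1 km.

depth ≈ 18.2 km

Each station gives a sphere (x−x_i)² + (y−y_i)² + z² = d_i² (stations at z=0).
Subtracting the A sphere from B and C: z² cancels, leaving linear equations in x and y:
119.8 x − 108.2 y = -3277.06
-316.0 x − 179.4 y = -4509.15
Solving: x ≈ -1.796, y ≈ 28.298 km (keep extra digits for the depth step; rounded: -1.8, 28.3).
Then from the A sphere: z² = 72.29² − (x − 67.8)² − (y − 35.4)² with x = -1.796, y = 28.298, so z ≈ 18.215 ≈ 18.2 km.
Check against D (with the unrounded solution): distance 115.64 ≈ 115.64 km. ✓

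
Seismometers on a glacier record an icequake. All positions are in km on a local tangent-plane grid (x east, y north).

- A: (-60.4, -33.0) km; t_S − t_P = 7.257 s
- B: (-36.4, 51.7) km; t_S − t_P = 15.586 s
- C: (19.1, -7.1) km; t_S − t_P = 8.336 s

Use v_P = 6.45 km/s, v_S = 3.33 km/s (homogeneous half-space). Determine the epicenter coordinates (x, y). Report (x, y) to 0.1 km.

x ≈ -14.8 km, y ≈ -53.4 km

Distance from S−P lag: d = Δt · v_P v_S / (v_P − v_S) = Δt · (6.45·3.33)/(6.45−3.33) ≈ 6.8841·Δt.
So d_A = 49.96, d_B = 107.30, d_C = 57.39 km.
Circle about each station: (x + 60.4)² + (y + 33.0)² = 49.96²; (x + 36.4)² + (y − 51.7)² = 107.30²; (x − 19.1)² + (y + 7.1)² = 57.39².
Subtracting the A equation from the B and C equations removes the quadratic terms:
48.0 x + 169.4 y = -9756.60
159.0 x + 51.8 y = -5119.55
Solving the 2×2 system: x ≈ -14.8, y ≈ -53.4 km.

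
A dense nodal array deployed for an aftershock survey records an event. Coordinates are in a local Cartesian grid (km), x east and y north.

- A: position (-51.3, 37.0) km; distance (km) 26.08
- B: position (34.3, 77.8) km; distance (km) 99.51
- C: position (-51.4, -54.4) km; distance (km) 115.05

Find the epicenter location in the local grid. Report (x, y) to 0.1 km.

-63.6 km east, 60.0 km north

Circle about each station: (x + 51.3)² + (y − 37.0)² = 26.08²; (x − 34.3)² + (y − 77.8)² = 99.51²; (x + 51.4)² + (y + 54.4)² = 115.05².
Subtracting the A equation from the B and C equations removes the quadratic terms:
171.2 x + 81.6 y = -5993.43
-0.2 x − 182.8 y = -10955.71
Solving the 2×2 system: x ≈ -63.6, y ≈ 60.0 km.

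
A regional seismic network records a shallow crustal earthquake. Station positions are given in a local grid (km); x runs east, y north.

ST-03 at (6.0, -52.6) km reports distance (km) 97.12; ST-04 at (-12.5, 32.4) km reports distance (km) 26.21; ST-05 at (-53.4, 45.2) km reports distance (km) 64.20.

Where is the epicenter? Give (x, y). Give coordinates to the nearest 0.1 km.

Circle about each station: (x − 6.0)² + (y + 52.6)² = 97.12²; (x + 12.5)² + (y − 32.4)² = 26.21²; (x + 53.4)² + (y − 45.2)² = 64.20².
Subtracting pairs of circle equations eliminates x²+y² and gives linear equations (the radical axes):
-37.0 x + 170.0 y = 7148.58
-118.8 x + 195.6 y = 7402.49
Solving the 2×2 system: x ≈ 10.8, y ≈ 44.4 km.
Check against ST-03 (with the unrounded x, y): √((x − 6.0)²+(y + 52.6)²) = 97.12 ≈ 97.12 km. ✓

x ≈ 10.8 km, y ≈ 44.4 km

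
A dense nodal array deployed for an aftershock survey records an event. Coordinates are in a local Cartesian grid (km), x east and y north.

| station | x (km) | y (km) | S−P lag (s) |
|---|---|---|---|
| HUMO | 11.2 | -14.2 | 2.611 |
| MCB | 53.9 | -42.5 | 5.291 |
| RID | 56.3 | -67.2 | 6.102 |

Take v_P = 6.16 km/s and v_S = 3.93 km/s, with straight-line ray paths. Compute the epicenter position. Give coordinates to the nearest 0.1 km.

Distance from S−P lag: d = Δt · v_P v_S / (v_P − v_S) = Δt · (6.16·3.93)/(6.16−3.93) ≈ 10.8560·Δt.
So d_HUMO = 28.34, d_MCB = 57.44, d_RID = 66.24 km.
Circle about each station: (x − 11.2)² + (y + 14.2)² = 28.34²; (x − 53.9)² + (y + 42.5)² = 57.44²; (x − 56.3)² + (y + 67.2)² = 66.24².
Subtracting pairs of circle equations eliminates x²+y² and gives linear equations (the radical axes):
85.4 x − 56.6 y = 1888.18
90.2 x − 106.0 y = 3773.87
Solving the 2×2 system: x ≈ -3.4, y ≈ -38.5 km.
Check against HUMO (with the unrounded x, y): √((x − 11.2)²+(y + 14.2)²) = 28.36 ≈ 28.34 km. ✓

x ≈ -3.4 km, y ≈ -38.5 km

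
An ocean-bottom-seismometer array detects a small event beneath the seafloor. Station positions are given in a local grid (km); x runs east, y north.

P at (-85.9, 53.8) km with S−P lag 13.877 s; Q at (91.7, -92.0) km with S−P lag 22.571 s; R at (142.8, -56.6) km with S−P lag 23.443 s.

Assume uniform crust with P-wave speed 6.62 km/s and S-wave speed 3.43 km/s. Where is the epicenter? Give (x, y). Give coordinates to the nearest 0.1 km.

12.7 km east, 47.9 km north

Distance from S−P lag: d = Δt · v_P v_S / (v_P − v_S) = Δt · (6.62·3.43)/(6.62−3.43) ≈ 7.1181·Δt.
So d_P = 98.78, d_Q = 160.66, d_R = 166.87 km.
Circle about each station: (x + 85.9)² + (y − 53.8)² = 98.78²; (x − 91.7)² + (y + 92.0)² = 160.66²; (x − 142.8)² + (y + 56.6)² = 166.87².
Subtracting the P equation from the Q and R equations removes the quadratic terms:
355.2 x − 291.6 y = -9454.51
457.4 x − 220.8 y = -4765.96
Solving the 2×2 system: x ≈ 12.7, y ≈ 47.9 km.
Check against P (with the unrounded x, y): √((x + 85.9)²+(y − 53.8)²) = 98.78 ≈ 98.78 km. ✓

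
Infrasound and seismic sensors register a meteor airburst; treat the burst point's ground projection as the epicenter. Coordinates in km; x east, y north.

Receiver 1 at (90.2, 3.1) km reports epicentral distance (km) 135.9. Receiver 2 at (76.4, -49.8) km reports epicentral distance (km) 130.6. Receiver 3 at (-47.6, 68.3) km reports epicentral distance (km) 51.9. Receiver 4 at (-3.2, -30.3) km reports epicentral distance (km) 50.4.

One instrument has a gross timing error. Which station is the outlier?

Solve using three stations at a time. Using Receiver 1, Receiver 2, Receiver 4 (subtract circle equations pairwise → linear system) gives (x, y) ≈ (-45.5, -3.1).
Distances from that point to each station vs reported:
  Receiver 1: calculated 135.9 vs reported 135.9 → residual 0.0 km
  Receiver 2: calculated 130.6 vs reported 130.6 → residual 0.0 km
  Receiver 3: calculated 71.4 vs reported 51.9 → residual 19.5 km
  Receiver 4: calculated 50.3 vs reported 50.4 → residual 0.1 km
Receiver 1, Receiver 2, Receiver 4 are mutually consistent (residuals ≈ 0); Receiver 3 is off by 19.5 km.

Receiver 3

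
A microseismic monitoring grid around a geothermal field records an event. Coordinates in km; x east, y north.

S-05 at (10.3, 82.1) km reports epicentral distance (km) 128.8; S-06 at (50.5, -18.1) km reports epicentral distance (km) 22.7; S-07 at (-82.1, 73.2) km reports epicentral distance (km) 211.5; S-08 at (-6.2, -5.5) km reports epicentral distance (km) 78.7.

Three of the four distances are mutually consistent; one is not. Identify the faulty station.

Solve using three stations at a time. Using S-05, S-06, S-08 (subtract circle equations pairwise → linear system) gives (x, y) ≈ (67.4, -33.4).
Distances from that point to each station vs reported:
  S-05: calculated 128.8 vs reported 128.8 → residual 0.0 km
  S-06: calculated 22.8 vs reported 22.7 → residual 0.1 km
  S-07: calculated 183.6 vs reported 211.5 → residual 27.9 km
  S-08: calculated 78.7 vs reported 78.7 → residual 0.0 km
S-05, S-06, S-08 are mutually consistent (residuals ≈ 0); S-07 is off by 27.9 km.

S-07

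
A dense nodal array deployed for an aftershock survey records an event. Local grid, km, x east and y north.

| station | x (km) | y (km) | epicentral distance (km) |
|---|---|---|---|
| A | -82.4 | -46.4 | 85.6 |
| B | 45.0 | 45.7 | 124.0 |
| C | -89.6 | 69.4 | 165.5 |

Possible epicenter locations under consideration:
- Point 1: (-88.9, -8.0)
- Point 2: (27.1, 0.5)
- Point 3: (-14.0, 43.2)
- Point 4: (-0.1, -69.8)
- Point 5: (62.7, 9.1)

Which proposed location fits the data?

Point 4

For each candidate, compare |candidate − station| to the reported distance:
Point 1: residuals A 46.7, B 20.3, C 88.1 → max 88.1 km
Point 2: residuals A 33.5, B 75.4, C 30.0 → max 75.4 km
Point 3: residuals A 27.1, B 64.9, C 85.5 → max 85.5 km
Point 4: residuals A 0.0, B 0.0, C 0.0 → max 0.0 km
Point 5: residuals A 69.8, B 83.3, C 1.7 → max 83.3 km
Only Point 4 has all residuals ≈ 0.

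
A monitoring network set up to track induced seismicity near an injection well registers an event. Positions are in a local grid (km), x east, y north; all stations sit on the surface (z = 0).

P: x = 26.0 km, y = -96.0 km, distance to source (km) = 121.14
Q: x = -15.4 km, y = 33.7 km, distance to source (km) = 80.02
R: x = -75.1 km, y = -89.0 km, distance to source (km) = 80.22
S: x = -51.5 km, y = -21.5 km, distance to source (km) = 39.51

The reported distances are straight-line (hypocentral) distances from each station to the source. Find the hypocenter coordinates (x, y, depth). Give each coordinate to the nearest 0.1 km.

Each station gives a sphere (x−x_i)² + (y−y_i)² + z² = d_i² (stations at z=0).
Subtracting the P sphere from Q and R: z² cancels, leaving linear equations in x and y:
-82.8 x + 259.4 y = -247.45
-202.2 x + 14.0 y = 11908.66
Solving: x ≈ -60.294, y ≈ -20.200 km (keep extra digits for the depth step; rounded: -60.3, -20.2).
Then from the P sphere: z² = 121.14² − (x − 26.0)² − (y + 96.0)² with x = -60.294, y = -20.200, so z ≈ 38.505 ≈ 38.5 km.
Check against S (with the unrounded solution): distance 39.52 ≈ 39.51 km. ✓

x ≈ -60.3 km, y ≈ -20.2 km, depth ≈ 38.5 km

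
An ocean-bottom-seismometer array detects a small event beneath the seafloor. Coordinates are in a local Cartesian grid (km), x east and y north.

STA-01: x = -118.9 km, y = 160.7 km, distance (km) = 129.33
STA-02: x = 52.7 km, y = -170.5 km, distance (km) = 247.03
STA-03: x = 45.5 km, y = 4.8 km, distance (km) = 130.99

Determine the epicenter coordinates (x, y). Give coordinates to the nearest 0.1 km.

x ≈ -81.5 km, y ≈ 36.9 km

Circle about each station: (x + 118.9)² + (y − 160.7)² = 129.33²; (x − 52.7)² + (y + 170.5)² = 247.03²; (x − 45.5)² + (y − 4.8)² = 130.99².
Subtracting the STA-01 equation from the STA-02 and STA-03 equations removes the quadratic terms:
343.2 x − 662.4 y = -52411.73
328.8 x − 311.8 y = -38300.54
Solving the 2×2 system: x ≈ -81.5, y ≈ 36.9 km.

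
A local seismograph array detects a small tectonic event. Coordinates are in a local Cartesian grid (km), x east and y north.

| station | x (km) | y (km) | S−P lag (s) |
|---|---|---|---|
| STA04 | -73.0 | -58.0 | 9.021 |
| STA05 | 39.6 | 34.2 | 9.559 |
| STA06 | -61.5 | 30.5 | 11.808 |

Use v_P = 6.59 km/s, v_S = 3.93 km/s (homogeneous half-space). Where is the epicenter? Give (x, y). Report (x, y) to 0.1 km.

Distance from S−P lag: d = Δt · v_P v_S / (v_P − v_S) = Δt · (6.59·3.93)/(6.59−3.93) ≈ 9.7364·Δt.
So d_STA04 = 87.83, d_STA05 = 93.07, d_STA06 = 114.97 km.
Circle about each station: (x + 73.0)² + (y + 58.0)² = 87.83²; (x − 39.6)² + (y − 34.2)² = 93.07²; (x + 61.5)² + (y − 30.5)² = 114.97².
Subtracting the STA04 equation from the STA05 and STA06 equations removes the quadratic terms:
225.2 x + 184.4 y = -6903.12
23.0 x + 177.0 y = -9484.49
Solving the 2×2 system: x ≈ 14.8, y ≈ -55.5 km.
Check against STA04 (with the unrounded x, y): √((x + 73.0)²+(y + 58.0)²) = 87.83 ≈ 87.83 km. ✓

x ≈ 14.8 km, y ≈ -55.5 km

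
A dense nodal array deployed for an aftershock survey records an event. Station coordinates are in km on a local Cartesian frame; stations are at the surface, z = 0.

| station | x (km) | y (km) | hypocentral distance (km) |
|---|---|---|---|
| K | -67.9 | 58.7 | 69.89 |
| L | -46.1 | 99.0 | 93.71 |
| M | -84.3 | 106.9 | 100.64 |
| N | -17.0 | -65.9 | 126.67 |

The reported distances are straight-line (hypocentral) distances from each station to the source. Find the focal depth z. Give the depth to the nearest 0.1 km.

Each station gives a sphere (x−x_i)² + (y−y_i)² + z² = d_i² (stations at z=0).
Subtracting the K sphere from L and M: z² cancels, leaving linear equations in x and y:
43.6 x + 80.6 y = -26.84
-32.8 x + 96.4 y = 5234.20
Solving: x ≈ -61.995, y ≈ 33.203 km (keep extra digits for the depth step; rounded: -62.0, 33.2).
Then from the K sphere: z² = 69.89² − (x + 67.9)² − (y − 58.7)² with x = -61.995, y = 33.203, so z ≈ 64.805 ≈ 64.8 km.

depth ≈ 64.8 km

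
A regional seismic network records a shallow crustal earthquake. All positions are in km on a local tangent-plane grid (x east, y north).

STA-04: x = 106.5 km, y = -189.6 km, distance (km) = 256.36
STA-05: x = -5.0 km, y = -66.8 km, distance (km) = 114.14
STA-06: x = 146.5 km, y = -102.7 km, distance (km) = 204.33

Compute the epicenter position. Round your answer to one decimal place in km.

(7.1, 46.7)

Circle about each station: (x − 106.5)² + (y + 189.6)² = 256.36²; (x + 5.0)² + (y + 66.8)² = 114.14²; (x − 146.5)² + (y + 102.7)² = 204.33².
Subtracting pairs of circle equations eliminates x²+y² and gives linear equations (the radical axes):
-223.0 x + 245.6 y = 9889.34
80.0 x + 173.8 y = 8688.83
Solving the 2×2 system: x ≈ 7.1, y ≈ 46.7 km.
Check against STA-04 (with the unrounded x, y): √((x − 106.5)²+(y + 189.6)²) = 256.37 ≈ 256.36 km. ✓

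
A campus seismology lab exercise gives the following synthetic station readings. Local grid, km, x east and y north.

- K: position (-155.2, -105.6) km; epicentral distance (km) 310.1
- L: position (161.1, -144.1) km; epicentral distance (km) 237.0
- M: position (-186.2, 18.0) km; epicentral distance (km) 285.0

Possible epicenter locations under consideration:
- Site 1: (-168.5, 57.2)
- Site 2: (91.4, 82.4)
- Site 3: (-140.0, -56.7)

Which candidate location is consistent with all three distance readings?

For each candidate, compare |candidate − station| to the reported distance:
Site 1: residuals K 146.8, L 149.2, M 242.0 → max 242.0 km
Site 2: residuals K 0.0, L 0.0, M 0.0 → max 0.0 km
Site 3: residuals K 258.9, L 76.5, M 197.2 → max 258.9 km
Only Site 2 has all residuals ≈ 0.

Site 2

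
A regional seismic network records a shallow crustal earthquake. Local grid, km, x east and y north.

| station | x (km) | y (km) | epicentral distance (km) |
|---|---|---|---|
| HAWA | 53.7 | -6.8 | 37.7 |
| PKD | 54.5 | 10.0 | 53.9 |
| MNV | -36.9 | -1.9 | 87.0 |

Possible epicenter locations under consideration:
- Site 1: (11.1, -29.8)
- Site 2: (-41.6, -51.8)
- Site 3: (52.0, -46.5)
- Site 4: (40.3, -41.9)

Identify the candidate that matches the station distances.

Site 4

For each candidate, compare |candidate − station| to the reported distance:
Site 1: residuals HAWA 10.7, PKD 5.0, MNV 31.5 → max 31.5 km
Site 2: residuals HAWA 67.7, PKD 60.4, MNV 36.9 → max 67.7 km
Site 3: residuals HAWA 2.0, PKD 2.7, MNV 12.5 → max 12.5 km
Site 4: residuals HAWA 0.1, PKD 0.1, MNV 0.1 → max 0.1 km
Only Site 4 has all residuals ≈ 0.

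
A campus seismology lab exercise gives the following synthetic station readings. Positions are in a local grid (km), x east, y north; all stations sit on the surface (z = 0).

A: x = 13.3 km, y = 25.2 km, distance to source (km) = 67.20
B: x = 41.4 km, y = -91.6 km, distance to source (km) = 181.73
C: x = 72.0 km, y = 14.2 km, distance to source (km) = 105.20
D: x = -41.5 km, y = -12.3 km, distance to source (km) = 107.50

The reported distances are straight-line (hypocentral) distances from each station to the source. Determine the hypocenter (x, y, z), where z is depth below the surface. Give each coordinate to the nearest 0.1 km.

x ≈ -1.5 km, y ≈ 81.9 km, depth ≈ 32.9 km

Each station gives a sphere (x−x_i)² + (y−y_i)² + z² = d_i² (stations at z=0).
Subtracting the A sphere from B and C: z² cancels, leaving linear equations in x and y:
56.2 x − 233.6 y = -19217.36
117.4 x − 22.0 y = -1977.49
Solving: x ≈ -1.495, y ≈ 81.906 km (keep extra digits for the depth step; rounded: -1.5, 81.9).
Then from the A sphere: z² = 67.20² − (x − 13.3)² − (y − 25.2)² with x = -1.495, y = 81.906, so z ≈ 32.884 ≈ 32.9 km.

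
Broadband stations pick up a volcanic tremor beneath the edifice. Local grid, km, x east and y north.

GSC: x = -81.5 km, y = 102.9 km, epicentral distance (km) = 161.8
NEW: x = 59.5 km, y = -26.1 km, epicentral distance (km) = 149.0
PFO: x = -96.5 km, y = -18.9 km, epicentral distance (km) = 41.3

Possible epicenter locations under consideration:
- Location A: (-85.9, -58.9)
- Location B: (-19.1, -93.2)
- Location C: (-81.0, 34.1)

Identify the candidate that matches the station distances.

For each candidate, compare |candidate − station| to the reported distance:
Location A: residuals GSC 0.1, NEW 0.1, PFO 0.1 → max 0.1 km
Location B: residuals GSC 44.0, NEW 45.7, PFO 66.0 → max 66.0 km
Location C: residuals GSC 93.0, NEW 3.9, PFO 13.9 → max 93.0 km
Only Location A has all residuals ≈ 0.

Location A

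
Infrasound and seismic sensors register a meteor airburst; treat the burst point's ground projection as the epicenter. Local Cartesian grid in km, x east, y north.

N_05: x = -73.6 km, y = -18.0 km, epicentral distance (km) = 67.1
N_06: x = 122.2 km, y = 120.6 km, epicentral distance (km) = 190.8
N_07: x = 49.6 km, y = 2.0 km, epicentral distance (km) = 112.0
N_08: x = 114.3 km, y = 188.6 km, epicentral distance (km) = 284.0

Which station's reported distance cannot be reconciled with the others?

Solve using three stations at a time. Using N_05, N_06, N_07 (subtract circle equations pairwise → linear system) gives (x, y) ≈ (-53.4, 46.0).
Distances from that point to each station vs reported:
  N_05: calculated 67.1 vs reported 67.1 → residual 0.0 km
  N_06: calculated 190.8 vs reported 190.8 → residual 0.0 km
  N_07: calculated 112.0 vs reported 112.0 → residual 0.0 km
  N_08: calculated 220.1 vs reported 284.0 → residual 63.9 km
N_05, N_06, N_07 are mutually consistent (residuals ≈ 0); N_08 is off by 63.9 km.

N_08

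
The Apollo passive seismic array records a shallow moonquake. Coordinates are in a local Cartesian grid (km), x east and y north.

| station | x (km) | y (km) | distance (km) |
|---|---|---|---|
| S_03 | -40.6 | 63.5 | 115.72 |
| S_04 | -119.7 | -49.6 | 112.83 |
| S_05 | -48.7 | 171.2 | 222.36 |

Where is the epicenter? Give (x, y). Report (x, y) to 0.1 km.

(-6.9, -47.2)

Circle about each station: (x + 40.6)² + (y − 63.5)² = 115.72²; (x + 119.7)² + (y + 49.6)² = 112.83²; (x + 48.7)² + (y − 171.2)² = 222.36².
Subtracting pairs of circle equations eliminates x²+y² and gives linear equations (the radical axes):
-158.2 x − 226.2 y = 11768.15
-16.2 x + 215.4 y = -10052.33
Solving the 2×2 system: x ≈ -6.9, y ≈ -47.2 km.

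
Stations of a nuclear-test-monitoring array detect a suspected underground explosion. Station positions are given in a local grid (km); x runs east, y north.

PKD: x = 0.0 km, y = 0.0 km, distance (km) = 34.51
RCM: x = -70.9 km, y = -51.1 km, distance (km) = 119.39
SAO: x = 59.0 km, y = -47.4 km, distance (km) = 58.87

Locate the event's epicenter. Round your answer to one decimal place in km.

(34.0, 5.9)

Circle about each station: x² + y² = 34.51²; (x + 70.9)² + (y + 51.1)² = 119.39²; (x − 59.0)² + (y + 47.4)² = 58.87².
Subtracting pairs of circle equations eliminates x²+y² and gives linear equations (the radical axes):
-141.8 x − 102.2 y = -5425.01
118.0 x − 94.8 y = 3453.02
Solving the 2×2 system: x ≈ 34.0, y ≈ 5.9 km.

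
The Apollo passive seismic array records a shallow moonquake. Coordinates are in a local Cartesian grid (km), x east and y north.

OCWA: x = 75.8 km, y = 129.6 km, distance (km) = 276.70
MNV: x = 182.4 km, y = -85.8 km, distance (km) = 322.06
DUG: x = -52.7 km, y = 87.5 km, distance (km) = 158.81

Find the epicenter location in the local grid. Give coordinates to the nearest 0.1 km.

x ≈ -137.3 km, y ≈ -46.9 km

Circle about each station: (x − 75.8)² + (y − 129.6)² = 276.70²; (x − 182.4)² + (y + 85.8)² = 322.06²; (x + 52.7)² + (y − 87.5)² = 158.81².
Subtracting the OCWA equation from the MNV and DUG equations removes the quadratic terms:
213.2 x − 430.8 y = -9070.15
-257.0 x − 84.2 y = 39234.01
Solving the 2×2 system: x ≈ -137.3, y ≈ -46.9 km.
Check against OCWA (with the unrounded x, y): √((x − 75.8)²+(y − 129.6)²) = 276.70 ≈ 276.70 km. ✓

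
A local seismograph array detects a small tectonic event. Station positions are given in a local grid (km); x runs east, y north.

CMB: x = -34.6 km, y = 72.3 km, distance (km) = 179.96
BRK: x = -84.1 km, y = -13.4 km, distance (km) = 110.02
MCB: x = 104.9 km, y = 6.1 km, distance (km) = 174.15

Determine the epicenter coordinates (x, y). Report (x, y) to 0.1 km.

Circle about each station: (x + 34.6)² + (y − 72.3)² = 179.96²; (x + 84.1)² + (y + 13.4)² = 110.02²; (x − 104.9)² + (y − 6.1)² = 174.15².
Subtracting pairs of circle equations eliminates x²+y² and gives linear equations (the radical axes):
-99.0 x − 171.4 y = 21109.12
279.0 x − 132.4 y = 6674.15
Solving the 2×2 system: x ≈ -27.1, y ≈ -107.5 km.

x ≈ -27.1 km, y ≈ -107.5 km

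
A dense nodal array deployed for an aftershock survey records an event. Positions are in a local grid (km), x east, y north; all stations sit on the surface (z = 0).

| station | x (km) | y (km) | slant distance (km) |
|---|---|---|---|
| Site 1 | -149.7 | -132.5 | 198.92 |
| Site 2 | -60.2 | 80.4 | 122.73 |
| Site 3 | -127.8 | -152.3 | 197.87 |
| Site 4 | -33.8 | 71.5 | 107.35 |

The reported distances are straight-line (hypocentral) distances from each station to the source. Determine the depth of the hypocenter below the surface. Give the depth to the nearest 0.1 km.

depth ≈ 66.4 km

Each station gives a sphere (x−x_i)² + (y−y_i)² + z² = d_i² (stations at z=0).
Subtracting the Site 1 sphere from Site 2 and Site 3: z² cancels, leaving linear equations in x and y:
179.0 x + 425.8 y = -5371.63
43.8 x − 39.6 y = -21.58
Solving: x ≈ -8.622, y ≈ -8.991 km (keep extra digits for the depth step; rounded: -8.6, -9.0).
Then from the Site 1 sphere: z² = 198.92² − (x + 149.7)² − (y + 132.5)² with x = -8.622, y = -8.991, so z ≈ 66.421 ≈ 66.4 km.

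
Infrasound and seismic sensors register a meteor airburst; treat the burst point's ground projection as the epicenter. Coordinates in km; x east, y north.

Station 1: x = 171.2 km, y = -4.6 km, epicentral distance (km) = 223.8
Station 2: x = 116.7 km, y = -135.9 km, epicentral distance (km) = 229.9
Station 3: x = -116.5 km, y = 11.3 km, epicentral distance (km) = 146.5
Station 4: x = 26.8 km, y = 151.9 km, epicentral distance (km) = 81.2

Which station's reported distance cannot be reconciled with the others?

Station 1

Solve using three stations at a time. Using Station 2, Station 3, Station 4 (subtract circle equations pairwise → linear system) gives (x, y) ≈ (17.1, 71.3).
Distances from that point to each station vs reported:
  Station 1: calculated 171.8 vs reported 223.8 → residual 52.0 km
  Station 2: calculated 229.9 vs reported 229.9 → residual 0.0 km
  Station 3: calculated 146.5 vs reported 146.5 → residual 0.0 km
  Station 4: calculated 81.2 vs reported 81.2 → residual 0.0 km
Station 2, Station 3, Station 4 are mutually consistent (residuals ≈ 0); Station 1 is off by 52.0 km.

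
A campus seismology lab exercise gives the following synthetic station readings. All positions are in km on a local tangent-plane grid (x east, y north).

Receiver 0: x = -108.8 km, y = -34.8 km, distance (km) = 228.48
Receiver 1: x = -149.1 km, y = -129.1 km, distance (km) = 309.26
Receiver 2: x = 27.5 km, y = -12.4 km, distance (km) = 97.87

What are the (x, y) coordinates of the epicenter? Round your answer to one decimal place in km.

Circle about each station: (x + 108.8)² + (y + 34.8)² = 228.48²; (x + 149.1)² + (y + 129.1)² = 309.26²; (x − 27.5)² + (y + 12.4)² = 97.87².
Subtracting pairs of circle equations eliminates x²+y² and gives linear equations (the radical axes):
-80.6 x − 188.6 y = -17589.50
272.6 x + 44.8 y = 30486.10
Solving the 2×2 system: x ≈ 103.8, y ≈ 48.9 km.

x ≈ 103.8 km, y ≈ 48.9 km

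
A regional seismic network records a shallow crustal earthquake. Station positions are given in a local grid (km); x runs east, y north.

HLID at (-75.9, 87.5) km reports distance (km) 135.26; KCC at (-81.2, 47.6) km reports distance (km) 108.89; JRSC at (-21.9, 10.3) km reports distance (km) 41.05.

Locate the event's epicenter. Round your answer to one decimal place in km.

1.1 km east, -23.7 km north

Circle about each station: (x + 75.9)² + (y − 87.5)² = 135.26²; (x + 81.2)² + (y − 47.6)² = 108.89²; (x + 21.9)² + (y − 10.3)² = 41.05².
Subtracting pairs of circle equations eliminates x²+y² and gives linear equations (the radical axes):
-10.6 x − 79.8 y = 1880.38
108.0 x − 154.4 y = 3778.81
Solving the 2×2 system: x ≈ 1.1, y ≈ -23.7 km.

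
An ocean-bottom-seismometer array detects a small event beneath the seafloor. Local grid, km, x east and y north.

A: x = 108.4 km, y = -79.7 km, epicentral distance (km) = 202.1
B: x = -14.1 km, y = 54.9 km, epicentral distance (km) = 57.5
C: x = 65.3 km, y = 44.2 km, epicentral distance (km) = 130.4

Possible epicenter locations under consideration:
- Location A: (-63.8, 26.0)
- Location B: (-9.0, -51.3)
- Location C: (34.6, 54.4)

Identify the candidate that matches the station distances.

For each candidate, compare |candidate − station| to the reported distance:
Location A: residuals A 0.0, B 0.0, C 0.0 → max 0.0 km
Location B: residuals A 81.3, B 48.8, C 9.4 → max 81.3 km
Location C: residuals A 49.0, B 8.8, C 98.0 → max 98.0 km
Only Location A has all residuals ≈ 0.

Location A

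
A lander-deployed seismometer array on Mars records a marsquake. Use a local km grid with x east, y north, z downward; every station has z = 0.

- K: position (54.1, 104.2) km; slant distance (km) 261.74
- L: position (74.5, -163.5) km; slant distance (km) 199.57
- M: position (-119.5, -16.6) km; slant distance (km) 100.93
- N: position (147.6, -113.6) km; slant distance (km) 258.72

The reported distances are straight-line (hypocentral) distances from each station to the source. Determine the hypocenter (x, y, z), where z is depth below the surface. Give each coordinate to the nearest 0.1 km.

(-103.4, -96.0, 60.2)

Each station gives a sphere (x−x_i)² + (y−y_i)² + z² = d_i² (stations at z=0).
Subtracting the K sphere from L and M: z² cancels, leaving linear equations in x and y:
40.8 x − 535.4 y = 47177.69
-347.2 x − 241.6 y = 59092.32
Solving: x ≈ -103.398, y ≈ -95.996 km (keep extra digits for the depth step; rounded: -103.4, -96.0).
Then from the K sphere: z² = 261.74² − (x − 54.1)² − (y − 104.2)² with x = -103.398, y = -95.996, so z ≈ 60.198 ≈ 60.2 km.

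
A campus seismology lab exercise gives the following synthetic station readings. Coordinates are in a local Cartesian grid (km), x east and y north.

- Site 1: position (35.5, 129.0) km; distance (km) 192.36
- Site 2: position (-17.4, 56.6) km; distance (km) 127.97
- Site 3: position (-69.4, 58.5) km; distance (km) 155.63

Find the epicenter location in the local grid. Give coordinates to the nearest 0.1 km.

x ≈ 27.6 km, y ≈ -63.2 km

Circle about each station: (x − 35.5)² + (y − 129.0)² = 192.36²; (x + 17.4)² + (y − 56.6)² = 127.97²; (x + 69.4)² + (y − 58.5)² = 155.63².
Subtracting the Site 1 equation from the Site 2 and Site 3 equations removes the quadratic terms:
-105.8 x − 144.8 y = 6231.12
-209.8 x − 141.0 y = 3119.03
Solving the 2×2 system: x ≈ 27.6, y ≈ -63.2 km.
Check against Site 1 (with the unrounded x, y): √((x − 35.5)²+(y − 129.0)²) = 192.37 ≈ 192.36 km. ✓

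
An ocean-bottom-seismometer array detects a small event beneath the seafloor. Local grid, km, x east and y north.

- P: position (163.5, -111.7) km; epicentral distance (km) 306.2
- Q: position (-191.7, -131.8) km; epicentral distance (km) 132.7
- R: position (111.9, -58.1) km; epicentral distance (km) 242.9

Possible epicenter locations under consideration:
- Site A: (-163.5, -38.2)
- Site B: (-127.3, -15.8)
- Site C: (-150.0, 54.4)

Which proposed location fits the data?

Site B

For each candidate, compare |candidate − station| to the reported distance:
Site A: residuals P 29.0, Q 34.9, R 33.2 → max 34.9 km
Site B: residuals P 0.0, Q 0.0, R 0.0 → max 0.0 km
Site C: residuals P 48.6, Q 58.1, R 42.1 → max 58.1 km
Only Site B has all residuals ≈ 0.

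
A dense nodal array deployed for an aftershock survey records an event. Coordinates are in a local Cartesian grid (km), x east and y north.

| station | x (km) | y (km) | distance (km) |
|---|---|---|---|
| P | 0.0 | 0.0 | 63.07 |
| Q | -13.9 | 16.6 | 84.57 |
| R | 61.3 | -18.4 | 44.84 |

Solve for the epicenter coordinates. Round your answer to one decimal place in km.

Circle about each station: x² + y² = 63.07²; (x + 13.9)² + (y − 16.6)² = 84.57²; (x − 61.3)² + (y + 18.4)² = 44.84².
Subtracting pairs of circle equations eliminates x²+y² and gives linear equations (the radical axes):
-27.8 x + 33.2 y = -2705.49
122.6 x − 36.8 y = 6063.45
Solving the 2×2 system: x ≈ 33.4, y ≈ -53.5 km.

33.4 km east, -53.5 km north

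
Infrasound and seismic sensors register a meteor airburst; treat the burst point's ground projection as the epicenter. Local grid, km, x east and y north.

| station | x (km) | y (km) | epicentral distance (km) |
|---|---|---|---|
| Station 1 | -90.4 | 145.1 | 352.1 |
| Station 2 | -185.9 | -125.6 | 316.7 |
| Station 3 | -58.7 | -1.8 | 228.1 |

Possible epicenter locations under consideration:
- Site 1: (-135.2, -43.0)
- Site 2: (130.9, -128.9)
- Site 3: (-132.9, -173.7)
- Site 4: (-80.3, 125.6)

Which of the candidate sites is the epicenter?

Site 2

For each candidate, compare |candidate − station| to the reported distance:
Site 1: residuals Station 1 158.7, Station 2 219.8, Station 3 141.2 → max 219.8 km
Site 2: residuals Station 1 0.1, Station 2 0.1, Station 3 0.2 → max 0.2 km
Site 3: residuals Station 1 30.5, Station 2 245.1, Station 3 40.9 → max 245.1 km
Site 4: residuals Station 1 330.1, Station 2 44.2, Station 3 98.9 → max 330.1 km
Only Site 2 has all residuals ≈ 0.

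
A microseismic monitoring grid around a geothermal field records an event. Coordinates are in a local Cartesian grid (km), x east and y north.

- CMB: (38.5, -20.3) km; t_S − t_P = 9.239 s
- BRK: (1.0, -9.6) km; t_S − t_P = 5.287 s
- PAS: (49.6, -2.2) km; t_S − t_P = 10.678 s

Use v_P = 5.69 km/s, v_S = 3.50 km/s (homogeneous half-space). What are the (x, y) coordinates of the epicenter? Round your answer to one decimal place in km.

Distance from S−P lag: d = Δt · v_P v_S / (v_P − v_S) = Δt · (5.69·3.50)/(5.69−3.50) ≈ 9.0936·Δt.
So d_CMB = 84.02, d_BRK = 48.08, d_PAS = 97.10 km.
Circle about each station: (x − 38.5)² + (y + 20.3)² = 84.02²; (x − 1.0)² + (y + 9.6)² = 48.08²; (x − 49.6)² + (y + 2.2)² = 97.10².
Subtracting pairs of circle equations eliminates x²+y² and gives linear equations (the radical axes):
-75.0 x + 21.4 y = 2946.49
22.2 x + 36.2 y = -1798.39
Solving the 2×2 system: x ≈ -45.5, y ≈ -21.8 km.
Check against CMB (with the unrounded x, y): √((x − 38.5)²+(y + 20.3)²) = 84.01 ≈ 84.02 km. ✓

(-45.5, -21.8)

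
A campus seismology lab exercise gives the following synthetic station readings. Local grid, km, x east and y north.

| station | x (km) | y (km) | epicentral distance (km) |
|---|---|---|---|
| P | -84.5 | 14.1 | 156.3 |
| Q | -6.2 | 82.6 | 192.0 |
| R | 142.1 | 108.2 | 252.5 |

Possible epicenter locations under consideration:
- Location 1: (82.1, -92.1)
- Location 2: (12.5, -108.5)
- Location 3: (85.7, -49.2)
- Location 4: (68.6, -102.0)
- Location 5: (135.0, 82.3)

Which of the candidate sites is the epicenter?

Location 2

For each candidate, compare |candidate − station| to the reported distance:
Location 1: residuals P 41.3, Q 3.7, R 43.4 → max 43.4 km
Location 2: residuals P 0.0, Q 0.0, R 0.0 → max 0.0 km
Location 3: residuals P 25.3, Q 31.3, R 85.3 → max 85.3 km
Location 4: residuals P 35.8, Q 7.2, R 29.8 → max 35.8 km
Location 5: residuals P 73.6, Q 50.8, R 225.6 → max 225.6 km
Only Location 2 has all residuals ≈ 0.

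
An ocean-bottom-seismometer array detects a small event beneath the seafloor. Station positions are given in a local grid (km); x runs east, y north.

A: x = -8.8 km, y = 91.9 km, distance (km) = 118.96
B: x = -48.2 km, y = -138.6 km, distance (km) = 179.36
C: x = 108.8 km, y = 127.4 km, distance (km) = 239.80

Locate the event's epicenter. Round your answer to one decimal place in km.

Circle about each station: (x + 8.8)² + (y − 91.9)² = 118.96²; (x + 48.2)² + (y + 138.6)² = 179.36²; (x − 108.8)² + (y − 127.4)² = 239.80².
Subtracting the A equation from the B and C equations removes the quadratic terms:
-78.8 x − 461.0 y = -5008.38
235.2 x + 71.0 y = -23807.41
Solving the 2×2 system: x ≈ -110.2, y ≈ 29.7 km.
Check against A (with the unrounded x, y): √((x + 8.8)²+(y − 91.9)²) = 118.95 ≈ 118.96 km. ✓

x ≈ -110.2 km, y ≈ 29.7 km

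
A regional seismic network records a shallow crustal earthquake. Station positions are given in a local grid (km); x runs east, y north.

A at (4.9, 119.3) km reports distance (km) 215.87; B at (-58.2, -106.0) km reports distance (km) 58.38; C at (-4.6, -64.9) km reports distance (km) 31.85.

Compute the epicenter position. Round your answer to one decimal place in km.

Circle about each station: (x − 4.9)² + (y − 119.3)² = 215.87²; (x + 58.2)² + (y + 106.0)² = 58.38²; (x + 4.6)² + (y + 64.9)² = 31.85².
Subtracting pairs of circle equations eliminates x²+y² and gives linear equations (the radical axes):
-126.2 x − 450.6 y = 43558.37
-19.0 x − 368.4 y = 35562.10
Solving the 2×2 system: x ≈ -0.6, y ≈ -96.5 km.

x ≈ -0.6 km, y ≈ -96.5 km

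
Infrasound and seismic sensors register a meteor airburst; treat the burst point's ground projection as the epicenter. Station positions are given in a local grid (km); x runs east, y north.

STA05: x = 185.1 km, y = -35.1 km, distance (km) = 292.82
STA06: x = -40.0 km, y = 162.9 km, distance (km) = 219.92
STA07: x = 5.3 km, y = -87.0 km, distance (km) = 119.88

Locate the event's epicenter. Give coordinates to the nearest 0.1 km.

Circle about each station: (x − 185.1)² + (y + 35.1)² = 292.82²; (x + 40.0)² + (y − 162.9)² = 219.92²; (x − 5.3)² + (y + 87.0)² = 119.88².
Subtracting the STA05 equation from the STA06 and STA07 equations removes the quadratic terms:
-450.2 x + 396.0 y = 30021.14
-359.6 x − 103.8 y = 43475.41
Solving the 2×2 system: x ≈ -107.5, y ≈ -46.4 km.

-107.5 km east, -46.4 km north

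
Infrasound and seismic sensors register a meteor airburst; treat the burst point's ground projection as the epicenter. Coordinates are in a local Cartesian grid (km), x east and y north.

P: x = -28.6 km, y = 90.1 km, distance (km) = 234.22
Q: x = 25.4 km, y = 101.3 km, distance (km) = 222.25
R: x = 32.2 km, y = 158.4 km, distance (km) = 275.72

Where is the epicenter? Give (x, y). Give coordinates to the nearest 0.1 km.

(91.8, -110.8)

Circle about each station: (x + 28.6)² + (y − 90.1)² = 234.22²; (x − 25.4)² + (y − 101.3)² = 222.25²; (x − 32.2)² + (y − 158.4)² = 275.72².
Subtracting pairs of circle equations eliminates x²+y² and gives linear equations (the radical axes):
108.0 x + 22.4 y = 7434.83
121.6 x + 136.6 y = -3971.08
Solving the 2×2 system: x ≈ 91.8, y ≈ -110.8 km.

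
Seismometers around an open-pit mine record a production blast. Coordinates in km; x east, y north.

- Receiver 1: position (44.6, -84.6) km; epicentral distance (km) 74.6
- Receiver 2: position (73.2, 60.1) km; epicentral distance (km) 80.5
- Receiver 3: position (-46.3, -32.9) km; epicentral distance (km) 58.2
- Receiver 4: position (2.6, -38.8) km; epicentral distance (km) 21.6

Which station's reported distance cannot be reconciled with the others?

Solve using three stations at a time. Using Receiver 1, Receiver 3, Receiver 4 (subtract circle equations pairwise → linear system) gives (x, y) ≈ (10.1, -18.4).
Distances from that point to each station vs reported:
  Receiver 1: calculated 74.6 vs reported 74.6 → residual 0.0 km
  Receiver 2: calculated 100.7 vs reported 80.5 → residual 20.2 km
  Receiver 3: calculated 58.3 vs reported 58.2 → residual 0.1 km
  Receiver 4: calculated 21.7 vs reported 21.6 → residual 0.1 km
Receiver 1, Receiver 3, Receiver 4 are mutually consistent (residuals ≈ 0); Receiver 2 is off by 20.2 km.

Receiver 2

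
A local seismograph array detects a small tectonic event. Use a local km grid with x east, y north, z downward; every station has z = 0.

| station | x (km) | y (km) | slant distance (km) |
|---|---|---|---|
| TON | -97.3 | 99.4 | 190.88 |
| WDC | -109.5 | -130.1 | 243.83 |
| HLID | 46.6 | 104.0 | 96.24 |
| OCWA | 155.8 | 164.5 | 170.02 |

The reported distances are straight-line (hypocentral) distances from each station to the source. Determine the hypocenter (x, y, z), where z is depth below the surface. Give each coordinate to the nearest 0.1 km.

x ≈ 71.5 km, y ≈ 25.5 km, depth ≈ 49.8 km

Each station gives a sphere (x−x_i)² + (y−y_i)² + z² = d_i² (stations at z=0).
Subtracting the TON sphere from WDC and HLID: z² cancels, leaving linear equations in x and y:
-24.4 x − 459.0 y = -13449.28
287.8 x + 9.2 y = 20812.95
Solving: x ≈ 71.502, y ≈ 25.500 km (keep extra digits for the depth step; rounded: 71.5, 25.5).
Then from the TON sphere: z² = 190.88² − (x + 97.3)² − (y − 99.4)² with x = 71.502, y = 25.500, so z ≈ 49.798 ≈ 49.8 km.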